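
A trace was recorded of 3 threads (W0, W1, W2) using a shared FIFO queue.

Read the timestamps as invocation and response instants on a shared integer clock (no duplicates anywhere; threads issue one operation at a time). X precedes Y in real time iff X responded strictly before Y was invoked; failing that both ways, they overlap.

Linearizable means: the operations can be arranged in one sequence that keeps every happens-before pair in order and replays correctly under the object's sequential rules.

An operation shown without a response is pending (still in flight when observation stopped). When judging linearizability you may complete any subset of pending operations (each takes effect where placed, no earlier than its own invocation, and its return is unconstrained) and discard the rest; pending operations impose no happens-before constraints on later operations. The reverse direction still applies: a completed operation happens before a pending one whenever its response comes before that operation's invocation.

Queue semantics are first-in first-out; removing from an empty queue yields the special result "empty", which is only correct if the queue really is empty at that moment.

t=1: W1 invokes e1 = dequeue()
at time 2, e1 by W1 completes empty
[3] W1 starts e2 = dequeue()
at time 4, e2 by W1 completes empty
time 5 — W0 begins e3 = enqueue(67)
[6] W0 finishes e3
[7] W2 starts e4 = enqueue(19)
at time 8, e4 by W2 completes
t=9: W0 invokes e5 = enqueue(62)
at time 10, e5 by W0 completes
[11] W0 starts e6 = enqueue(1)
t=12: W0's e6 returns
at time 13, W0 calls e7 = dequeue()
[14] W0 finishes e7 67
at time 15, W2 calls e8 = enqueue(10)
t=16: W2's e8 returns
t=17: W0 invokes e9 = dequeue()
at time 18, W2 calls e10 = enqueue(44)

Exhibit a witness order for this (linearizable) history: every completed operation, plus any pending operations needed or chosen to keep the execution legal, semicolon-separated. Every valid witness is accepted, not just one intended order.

1. e1 dequeue() → empty, leaving queue <>
2. e2 dequeue() → empty, leaving queue <>
3. e3 enqueue(67), leaving queue <67>
4. e4 enqueue(19), leaving queue <67,19>
5. e5 enqueue(62), leaving queue <67,19,62>
6. e6 enqueue(1), leaving queue <67,19,62,1>
7. e7 dequeue() → 67, leaving queue <19,62,1>
8. e8 enqueue(10), leaving queue <19,62,1,10>

e1; e2; e3; e4; e5; e6; e7; e8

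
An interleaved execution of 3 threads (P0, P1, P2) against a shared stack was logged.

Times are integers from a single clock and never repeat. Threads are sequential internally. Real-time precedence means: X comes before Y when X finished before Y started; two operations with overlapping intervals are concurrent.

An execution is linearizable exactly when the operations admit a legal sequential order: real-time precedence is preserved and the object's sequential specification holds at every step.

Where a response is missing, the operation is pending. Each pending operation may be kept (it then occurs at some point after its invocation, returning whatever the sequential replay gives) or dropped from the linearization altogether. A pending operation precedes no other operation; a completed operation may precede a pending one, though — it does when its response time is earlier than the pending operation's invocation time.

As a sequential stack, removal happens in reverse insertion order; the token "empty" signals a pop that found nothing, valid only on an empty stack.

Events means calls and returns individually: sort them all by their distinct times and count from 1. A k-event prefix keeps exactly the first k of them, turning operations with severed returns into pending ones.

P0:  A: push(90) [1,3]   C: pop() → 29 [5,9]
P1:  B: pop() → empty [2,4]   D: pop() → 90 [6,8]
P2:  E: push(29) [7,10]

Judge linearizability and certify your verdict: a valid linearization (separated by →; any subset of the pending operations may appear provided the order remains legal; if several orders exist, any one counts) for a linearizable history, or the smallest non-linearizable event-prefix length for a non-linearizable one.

step 1: B pop() → empty — stack <>
step 2: A push(90) — stack <90>
step 3: D pop() → 90 — stack <>
step 4: E push(29) — stack <29>
step 5: C pop() → 29 — stack <>

linearizable — witness: B → A → D → E → C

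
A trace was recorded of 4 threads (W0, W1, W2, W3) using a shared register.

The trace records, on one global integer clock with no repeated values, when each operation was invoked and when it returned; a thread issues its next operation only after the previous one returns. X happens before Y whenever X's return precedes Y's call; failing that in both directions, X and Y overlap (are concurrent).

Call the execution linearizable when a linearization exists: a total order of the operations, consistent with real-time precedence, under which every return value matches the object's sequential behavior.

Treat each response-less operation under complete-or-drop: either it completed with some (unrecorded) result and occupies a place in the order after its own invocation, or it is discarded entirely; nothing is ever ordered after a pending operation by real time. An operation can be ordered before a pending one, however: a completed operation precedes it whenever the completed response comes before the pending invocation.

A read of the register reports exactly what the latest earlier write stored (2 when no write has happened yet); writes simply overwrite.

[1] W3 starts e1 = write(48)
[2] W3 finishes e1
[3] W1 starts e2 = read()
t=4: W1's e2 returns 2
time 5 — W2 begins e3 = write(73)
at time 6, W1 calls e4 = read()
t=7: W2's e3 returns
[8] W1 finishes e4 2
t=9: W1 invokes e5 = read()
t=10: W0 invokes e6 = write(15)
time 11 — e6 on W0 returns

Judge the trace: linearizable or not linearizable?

cut after 3 events: linearizable; cut after 4 events (e2 responds, time 4): not linearizable
a single order respects real time; the 2 completed register operations fail replay along it
sample order e1, e2 stalls at step 2 — e2 read() → 2 has no legal effect

not linearizable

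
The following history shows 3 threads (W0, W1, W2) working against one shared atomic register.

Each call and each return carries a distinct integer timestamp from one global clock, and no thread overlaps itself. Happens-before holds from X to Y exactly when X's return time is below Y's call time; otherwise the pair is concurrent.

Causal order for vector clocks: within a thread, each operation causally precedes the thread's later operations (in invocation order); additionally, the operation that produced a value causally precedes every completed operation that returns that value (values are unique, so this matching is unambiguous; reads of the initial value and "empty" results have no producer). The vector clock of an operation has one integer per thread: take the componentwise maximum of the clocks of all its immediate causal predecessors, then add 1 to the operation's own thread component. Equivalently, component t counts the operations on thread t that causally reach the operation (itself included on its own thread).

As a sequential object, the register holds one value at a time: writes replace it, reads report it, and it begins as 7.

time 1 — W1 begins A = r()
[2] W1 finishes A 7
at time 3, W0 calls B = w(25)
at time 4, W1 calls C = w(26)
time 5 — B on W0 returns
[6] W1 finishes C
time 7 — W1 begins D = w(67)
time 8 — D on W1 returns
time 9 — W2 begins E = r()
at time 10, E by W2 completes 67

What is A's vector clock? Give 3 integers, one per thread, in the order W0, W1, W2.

root op A, invoked 1: fresh clock plus W1's own tick → (0, 1, 0)
root op B, invoked 3: fresh clock plus W0's own tick → (1, 0, 0)
merge at C (invoked 4): VC(A)=(0, 1, 0), own-thread bump on W1 → (0, 2, 0)
merge at D (invoked 7): VC(C)=(0, 2, 0), own-thread bump on W1 → (0, 3, 0)
merge at E (invoked 9): VC(D)=(0, 3, 0), own-thread bump on W2 → (0, 3, 1)
target: VC(A) = (0, 1, 0)

(0, 1, 0)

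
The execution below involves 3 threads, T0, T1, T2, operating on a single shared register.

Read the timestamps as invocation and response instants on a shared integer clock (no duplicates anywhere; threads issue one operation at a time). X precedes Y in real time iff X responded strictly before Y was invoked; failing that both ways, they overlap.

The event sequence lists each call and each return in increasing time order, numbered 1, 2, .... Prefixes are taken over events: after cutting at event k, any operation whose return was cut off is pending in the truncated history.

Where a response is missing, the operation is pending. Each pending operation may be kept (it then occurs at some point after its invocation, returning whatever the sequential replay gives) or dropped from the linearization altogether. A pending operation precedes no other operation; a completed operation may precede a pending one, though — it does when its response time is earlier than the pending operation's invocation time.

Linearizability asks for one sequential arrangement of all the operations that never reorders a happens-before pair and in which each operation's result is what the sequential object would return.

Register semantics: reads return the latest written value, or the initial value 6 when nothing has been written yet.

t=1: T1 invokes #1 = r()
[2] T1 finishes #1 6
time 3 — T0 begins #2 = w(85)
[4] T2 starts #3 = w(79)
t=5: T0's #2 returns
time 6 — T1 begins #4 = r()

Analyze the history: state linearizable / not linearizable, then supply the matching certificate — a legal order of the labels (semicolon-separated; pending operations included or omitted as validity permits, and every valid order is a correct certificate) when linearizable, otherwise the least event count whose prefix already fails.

after step 1 (#1 r() → 6): value 6
after step 2 (#2 w(85)): value 85

linearizable — witness: #1; #2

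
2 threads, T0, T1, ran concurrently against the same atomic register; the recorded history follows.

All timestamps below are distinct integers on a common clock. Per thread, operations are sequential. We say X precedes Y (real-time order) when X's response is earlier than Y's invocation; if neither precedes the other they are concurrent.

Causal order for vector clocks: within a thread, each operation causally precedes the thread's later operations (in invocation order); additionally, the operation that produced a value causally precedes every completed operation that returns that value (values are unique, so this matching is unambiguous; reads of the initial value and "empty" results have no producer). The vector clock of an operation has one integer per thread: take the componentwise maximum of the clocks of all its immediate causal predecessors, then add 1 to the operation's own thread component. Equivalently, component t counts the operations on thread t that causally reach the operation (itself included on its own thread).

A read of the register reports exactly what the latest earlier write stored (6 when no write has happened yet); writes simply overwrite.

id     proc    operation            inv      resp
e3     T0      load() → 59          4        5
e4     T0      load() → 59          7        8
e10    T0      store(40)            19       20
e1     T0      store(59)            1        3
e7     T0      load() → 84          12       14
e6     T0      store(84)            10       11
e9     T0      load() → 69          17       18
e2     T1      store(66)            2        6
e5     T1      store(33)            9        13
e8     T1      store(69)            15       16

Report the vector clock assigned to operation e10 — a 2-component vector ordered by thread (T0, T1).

(7, 3)

e2 (invocation 2): nothing precedes it; T1's component alone gives (0, 1)
e1 (invocation 1): nothing precedes it; T0's component alone gives (1, 0)
VC(e5, invoked at 9): max of VC(e2)=(0, 1), then +1 on thread T1 → (0, 2)
VC(e3, invoked at 4): max of VC(e1)=(1, 0), then +1 on thread T0 → (2, 0)
VC(e8, invoked at 15): max of VC(e5)=(0, 2), then +1 on thread T1 → (0, 3)
VC(e4, invoked at 7): max of VC(e1)=(1, 0), VC(e3)=(2, 0), then +1 on thread T0 → (3, 0)
VC(e6, invoked at 10): max of VC(e4)=(3, 0), then +1 on thread T0 → (4, 0)
VC(e7, invoked at 12): max of VC(e6)=(4, 0), then +1 on thread T0 → (5, 0)
VC(e9, invoked at 17): max of VC(e7)=(5, 0), VC(e8)=(0, 3), then +1 on thread T0 → (6, 3)
VC(e10, invoked at 19): max of VC(e9)=(6, 3), then +1 on thread T0 → (7, 3)
target: VC(e10) = (7, 3)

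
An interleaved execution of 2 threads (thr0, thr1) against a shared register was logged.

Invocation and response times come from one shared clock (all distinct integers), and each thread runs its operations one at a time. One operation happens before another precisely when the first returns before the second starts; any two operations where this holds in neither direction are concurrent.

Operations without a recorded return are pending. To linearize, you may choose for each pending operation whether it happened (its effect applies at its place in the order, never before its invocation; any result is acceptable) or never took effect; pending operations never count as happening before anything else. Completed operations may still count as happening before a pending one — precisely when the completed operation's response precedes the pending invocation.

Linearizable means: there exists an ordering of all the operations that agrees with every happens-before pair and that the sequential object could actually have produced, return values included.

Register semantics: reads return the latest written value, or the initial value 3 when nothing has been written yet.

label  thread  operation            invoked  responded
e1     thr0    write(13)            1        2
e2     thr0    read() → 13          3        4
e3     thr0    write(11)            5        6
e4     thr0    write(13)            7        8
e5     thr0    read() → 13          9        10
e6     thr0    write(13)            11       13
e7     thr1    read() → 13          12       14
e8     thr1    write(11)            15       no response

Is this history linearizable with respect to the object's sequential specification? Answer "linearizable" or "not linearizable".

a witness: e1, e2, e3, e4, e5, e6, e7
after step 1 (e1 write(13)): value 13
after step 2 (e2 read() → 13): value 13
after step 3 (e3 write(11)): value 11
after step 4 (e4 write(13)): value 13
after step 5 (e5 read() → 13): value 13
after step 6 (e6 write(13)): value 13
after step 7 (e7 read() → 13): value 13

linearizable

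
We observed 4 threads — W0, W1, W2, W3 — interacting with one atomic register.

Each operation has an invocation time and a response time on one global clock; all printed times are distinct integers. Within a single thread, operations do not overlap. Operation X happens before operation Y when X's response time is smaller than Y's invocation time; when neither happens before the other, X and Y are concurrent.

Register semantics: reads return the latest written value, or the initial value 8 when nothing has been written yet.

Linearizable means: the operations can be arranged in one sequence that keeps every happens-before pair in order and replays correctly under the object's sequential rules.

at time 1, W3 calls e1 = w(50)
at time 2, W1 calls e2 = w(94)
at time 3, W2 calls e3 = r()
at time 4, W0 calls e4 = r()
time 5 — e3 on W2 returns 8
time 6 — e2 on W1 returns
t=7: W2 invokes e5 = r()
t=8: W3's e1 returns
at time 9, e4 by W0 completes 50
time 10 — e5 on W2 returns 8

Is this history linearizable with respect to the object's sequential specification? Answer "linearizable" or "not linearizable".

through event 9 a valid linearization exists; event 10 (e5 responding at time 10) ends that
the 5 completed operations admit 40 real-time orders; each fails the atomic register replay
e.g. e1, e2, e3, e4, e5: illegal at step 3, since e3 r() → 8 cannot apply there
e.g. e1, e2, e3, e5, e4: illegal at step 3, since e3 r() → 8 cannot apply there

not linearizable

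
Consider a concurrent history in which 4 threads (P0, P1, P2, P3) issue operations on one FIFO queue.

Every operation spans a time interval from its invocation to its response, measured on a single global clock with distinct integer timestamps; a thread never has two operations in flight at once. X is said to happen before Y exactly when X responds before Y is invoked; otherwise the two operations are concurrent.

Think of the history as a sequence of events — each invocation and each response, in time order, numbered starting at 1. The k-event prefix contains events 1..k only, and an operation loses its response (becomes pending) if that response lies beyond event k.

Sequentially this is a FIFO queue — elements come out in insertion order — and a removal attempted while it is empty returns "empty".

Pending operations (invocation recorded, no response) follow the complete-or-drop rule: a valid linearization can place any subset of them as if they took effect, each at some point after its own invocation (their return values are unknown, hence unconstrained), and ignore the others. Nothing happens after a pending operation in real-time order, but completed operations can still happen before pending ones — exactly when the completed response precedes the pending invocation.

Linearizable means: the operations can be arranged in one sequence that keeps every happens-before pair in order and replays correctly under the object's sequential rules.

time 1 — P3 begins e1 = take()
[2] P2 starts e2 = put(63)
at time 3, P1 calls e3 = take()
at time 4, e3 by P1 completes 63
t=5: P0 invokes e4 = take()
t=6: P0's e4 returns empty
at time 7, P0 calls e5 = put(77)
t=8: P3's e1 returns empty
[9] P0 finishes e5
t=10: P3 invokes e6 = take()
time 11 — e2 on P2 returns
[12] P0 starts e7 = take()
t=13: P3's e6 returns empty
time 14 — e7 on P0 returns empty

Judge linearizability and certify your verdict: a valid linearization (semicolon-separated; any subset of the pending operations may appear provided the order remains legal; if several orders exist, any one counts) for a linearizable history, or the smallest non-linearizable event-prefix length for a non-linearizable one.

not linearizable — minimal violating prefix: 14 events

prefix check: 1..13 passes, 1..14 fails once e7's time-14 response joins
7 completed operations, 44 real-time-consistent orders — every FIFO queue replay fails
for example e1, e2, e3, e4, e5, e6, e7 fails at step 6: e6 take() → empty is not legal there
for example e1, e2, e3, e4, e5, e7, e6 fails at step 6: e7 take() → empty is not legal there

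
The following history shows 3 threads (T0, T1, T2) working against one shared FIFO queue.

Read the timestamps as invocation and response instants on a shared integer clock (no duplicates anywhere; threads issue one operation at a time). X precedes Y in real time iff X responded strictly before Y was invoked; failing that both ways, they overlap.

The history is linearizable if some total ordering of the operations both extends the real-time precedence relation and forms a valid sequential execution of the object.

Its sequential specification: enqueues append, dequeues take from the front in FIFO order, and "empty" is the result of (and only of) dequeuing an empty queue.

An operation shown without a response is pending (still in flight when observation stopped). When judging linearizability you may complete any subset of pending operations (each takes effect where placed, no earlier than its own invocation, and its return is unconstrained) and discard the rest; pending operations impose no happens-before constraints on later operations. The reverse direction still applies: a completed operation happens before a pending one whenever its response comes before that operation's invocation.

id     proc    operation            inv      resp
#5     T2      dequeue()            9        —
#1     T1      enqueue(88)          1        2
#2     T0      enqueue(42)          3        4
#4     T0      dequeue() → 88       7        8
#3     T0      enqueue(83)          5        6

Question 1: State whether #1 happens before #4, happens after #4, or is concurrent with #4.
#1 spans [1,2], #4 spans [7,8]
resp(#1)=2 < inv(#4)=7

before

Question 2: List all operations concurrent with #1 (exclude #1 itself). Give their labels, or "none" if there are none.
#1 spans [1,2]; an op avoiding the whole window 1..2 is ordered, any other is concurrent
#2 [3,4]: after
#3 [5,6]: after
#4 [7,8]: after
#5 [9,…): after

none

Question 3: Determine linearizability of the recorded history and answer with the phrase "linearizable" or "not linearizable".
one valid linearization: #1, #2, #3, #4
step 1: #1 enqueue(88) — queue <88>
step 2: #2 enqueue(42) — queue <88,42>
step 3: #3 enqueue(83) — queue <88,42,83>
step 4: #4 dequeue() → 88 — queue <42,83>

linearizable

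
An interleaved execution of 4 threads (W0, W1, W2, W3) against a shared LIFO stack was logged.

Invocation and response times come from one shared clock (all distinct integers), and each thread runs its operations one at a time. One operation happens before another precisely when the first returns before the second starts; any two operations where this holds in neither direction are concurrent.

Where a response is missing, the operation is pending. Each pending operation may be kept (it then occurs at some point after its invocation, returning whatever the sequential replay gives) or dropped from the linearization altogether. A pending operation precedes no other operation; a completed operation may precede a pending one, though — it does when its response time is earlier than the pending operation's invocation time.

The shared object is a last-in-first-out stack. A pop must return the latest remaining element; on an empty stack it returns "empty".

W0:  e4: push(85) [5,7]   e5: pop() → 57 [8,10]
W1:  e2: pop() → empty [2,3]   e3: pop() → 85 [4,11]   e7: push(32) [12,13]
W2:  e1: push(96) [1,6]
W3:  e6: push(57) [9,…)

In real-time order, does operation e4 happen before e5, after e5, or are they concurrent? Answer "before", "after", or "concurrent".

e4 spans [5,7], e5 spans [8,10]
resp(e4)=7 < inv(e5)=8

before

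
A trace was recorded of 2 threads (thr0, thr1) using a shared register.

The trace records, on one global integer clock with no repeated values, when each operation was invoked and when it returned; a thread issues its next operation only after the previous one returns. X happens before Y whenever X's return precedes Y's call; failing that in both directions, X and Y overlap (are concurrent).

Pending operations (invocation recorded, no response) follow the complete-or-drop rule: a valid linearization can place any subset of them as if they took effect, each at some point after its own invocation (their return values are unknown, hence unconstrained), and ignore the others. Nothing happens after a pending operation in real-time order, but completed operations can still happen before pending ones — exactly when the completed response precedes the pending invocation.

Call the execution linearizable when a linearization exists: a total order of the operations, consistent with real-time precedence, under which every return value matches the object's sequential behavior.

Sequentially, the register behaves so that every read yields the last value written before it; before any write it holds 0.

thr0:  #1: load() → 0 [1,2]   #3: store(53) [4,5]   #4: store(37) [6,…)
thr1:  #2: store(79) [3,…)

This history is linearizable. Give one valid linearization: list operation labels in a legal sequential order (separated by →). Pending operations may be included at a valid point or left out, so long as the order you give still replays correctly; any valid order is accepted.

after step 1 (#1 load() → 0): value 0
after step 2 (#2 store(79) (pending, included)): value 79
after step 3 (#3 store(53)): value 53

#1 → #2 → #3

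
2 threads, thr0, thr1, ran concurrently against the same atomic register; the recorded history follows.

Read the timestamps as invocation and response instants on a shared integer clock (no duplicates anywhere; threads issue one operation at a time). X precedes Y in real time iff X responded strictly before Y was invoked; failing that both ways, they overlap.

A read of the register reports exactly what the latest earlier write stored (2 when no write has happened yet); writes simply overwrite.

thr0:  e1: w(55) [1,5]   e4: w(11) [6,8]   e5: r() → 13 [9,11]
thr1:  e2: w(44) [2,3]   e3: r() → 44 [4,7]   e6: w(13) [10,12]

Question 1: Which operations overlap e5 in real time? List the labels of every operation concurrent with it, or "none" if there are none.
e6

concurrent with e5 ([9,11]): every op whose interval crosses 9..11
e1 [1,5]: before
e2 [2,3]: before
e3 [4,7]: before
e4 [6,8]: before
e6 [10,12]: concurrent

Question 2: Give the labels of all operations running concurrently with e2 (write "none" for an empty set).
e1

overlap test against e2 [2,3]: concurrent iff the interval meets 2..3
e1 [1,5]: concurrent
e3 [4,7]: after
e4 [6,8]: after
e5 [9,11]: after
e6 [10,12]: after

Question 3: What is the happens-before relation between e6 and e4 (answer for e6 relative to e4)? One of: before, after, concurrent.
after

e6 spans [10,12], e4 spans [6,8]
resp(e4)=8 < inv(e6)=10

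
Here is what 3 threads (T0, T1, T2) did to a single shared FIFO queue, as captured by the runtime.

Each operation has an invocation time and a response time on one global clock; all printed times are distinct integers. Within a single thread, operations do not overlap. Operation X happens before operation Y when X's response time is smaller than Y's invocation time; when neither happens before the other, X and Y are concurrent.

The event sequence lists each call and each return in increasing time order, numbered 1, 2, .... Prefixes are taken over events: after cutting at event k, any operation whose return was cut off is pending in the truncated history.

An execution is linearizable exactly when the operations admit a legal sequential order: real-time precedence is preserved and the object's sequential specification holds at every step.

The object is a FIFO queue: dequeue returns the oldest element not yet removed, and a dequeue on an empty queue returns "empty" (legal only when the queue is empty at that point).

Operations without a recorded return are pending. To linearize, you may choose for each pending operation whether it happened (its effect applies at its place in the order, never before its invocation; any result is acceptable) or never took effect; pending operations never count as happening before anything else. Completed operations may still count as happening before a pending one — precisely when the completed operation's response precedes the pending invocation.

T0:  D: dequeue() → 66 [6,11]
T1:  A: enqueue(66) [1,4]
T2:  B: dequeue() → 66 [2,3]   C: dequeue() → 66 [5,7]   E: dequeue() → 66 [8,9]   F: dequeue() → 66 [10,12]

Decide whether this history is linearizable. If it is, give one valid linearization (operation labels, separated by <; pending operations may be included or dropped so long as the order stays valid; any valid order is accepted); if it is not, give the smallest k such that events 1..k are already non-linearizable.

not linearizable — minimal violating prefix: 7 events

events 1..6 are fine; event 7 — the response of C at time 7 — makes the prefix non-linearizable
2 orders of the 3 completed FIFO queue ops respect real time; none is legal
include/drop combinations of the 1 pending operation (D) were all tried; none helps
one such order, A, B, C (pending dropped), breaks at step 3 where C dequeue() → 66 is illegal
one such order, B, A, C (pending dropped), breaks at step 1 where B dequeue() → 66 is illegal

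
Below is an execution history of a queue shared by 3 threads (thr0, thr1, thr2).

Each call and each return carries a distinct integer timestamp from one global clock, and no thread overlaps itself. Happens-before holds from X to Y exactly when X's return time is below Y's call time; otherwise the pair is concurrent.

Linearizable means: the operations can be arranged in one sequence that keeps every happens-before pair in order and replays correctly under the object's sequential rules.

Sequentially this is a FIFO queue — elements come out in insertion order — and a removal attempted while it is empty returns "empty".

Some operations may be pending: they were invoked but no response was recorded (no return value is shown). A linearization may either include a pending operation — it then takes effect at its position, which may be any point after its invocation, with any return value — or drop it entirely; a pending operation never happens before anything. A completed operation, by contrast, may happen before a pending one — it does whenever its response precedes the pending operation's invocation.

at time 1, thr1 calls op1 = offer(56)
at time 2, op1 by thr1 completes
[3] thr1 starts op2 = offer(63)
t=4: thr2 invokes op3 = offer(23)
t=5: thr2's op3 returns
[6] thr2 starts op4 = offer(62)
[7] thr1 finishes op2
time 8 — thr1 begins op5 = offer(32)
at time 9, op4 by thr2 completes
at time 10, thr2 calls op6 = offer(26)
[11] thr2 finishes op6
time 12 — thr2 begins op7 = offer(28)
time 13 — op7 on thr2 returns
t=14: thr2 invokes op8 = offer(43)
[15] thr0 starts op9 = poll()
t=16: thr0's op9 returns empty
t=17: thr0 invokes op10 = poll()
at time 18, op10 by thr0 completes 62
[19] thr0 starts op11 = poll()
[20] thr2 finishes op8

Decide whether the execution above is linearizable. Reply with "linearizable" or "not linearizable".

not linearizable

the violation lands at event 16, op9's response at time 16: events 1..15 linearize, events 1..16 do not
no legal order exists: 3 real-time-consistent candidates over 7 completed queue operations, all rejected
completion choices over the 2 pending operations (op5, op8) were checked; none helps
take op1, op2, op3, op4, op6, op7, op9 (pending dropped): step 7 already fails, because op9 poll() → empty cannot occur there
take op1, op3, op2, op4, op6, op7, op9 (pending dropped): step 7 already fails, because op9 poll() → empty cannot occur there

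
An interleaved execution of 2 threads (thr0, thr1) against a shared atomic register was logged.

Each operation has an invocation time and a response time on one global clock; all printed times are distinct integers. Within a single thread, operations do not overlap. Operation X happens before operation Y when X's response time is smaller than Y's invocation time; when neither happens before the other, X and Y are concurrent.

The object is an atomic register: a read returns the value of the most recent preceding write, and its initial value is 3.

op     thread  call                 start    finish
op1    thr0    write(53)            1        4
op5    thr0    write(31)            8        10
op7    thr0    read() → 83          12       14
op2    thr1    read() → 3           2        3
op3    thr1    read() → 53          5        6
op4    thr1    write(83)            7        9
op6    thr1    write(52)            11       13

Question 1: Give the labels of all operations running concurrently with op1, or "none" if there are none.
Answer: op2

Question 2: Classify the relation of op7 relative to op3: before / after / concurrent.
Answer: after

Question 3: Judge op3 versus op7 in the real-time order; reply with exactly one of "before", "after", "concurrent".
Answer: before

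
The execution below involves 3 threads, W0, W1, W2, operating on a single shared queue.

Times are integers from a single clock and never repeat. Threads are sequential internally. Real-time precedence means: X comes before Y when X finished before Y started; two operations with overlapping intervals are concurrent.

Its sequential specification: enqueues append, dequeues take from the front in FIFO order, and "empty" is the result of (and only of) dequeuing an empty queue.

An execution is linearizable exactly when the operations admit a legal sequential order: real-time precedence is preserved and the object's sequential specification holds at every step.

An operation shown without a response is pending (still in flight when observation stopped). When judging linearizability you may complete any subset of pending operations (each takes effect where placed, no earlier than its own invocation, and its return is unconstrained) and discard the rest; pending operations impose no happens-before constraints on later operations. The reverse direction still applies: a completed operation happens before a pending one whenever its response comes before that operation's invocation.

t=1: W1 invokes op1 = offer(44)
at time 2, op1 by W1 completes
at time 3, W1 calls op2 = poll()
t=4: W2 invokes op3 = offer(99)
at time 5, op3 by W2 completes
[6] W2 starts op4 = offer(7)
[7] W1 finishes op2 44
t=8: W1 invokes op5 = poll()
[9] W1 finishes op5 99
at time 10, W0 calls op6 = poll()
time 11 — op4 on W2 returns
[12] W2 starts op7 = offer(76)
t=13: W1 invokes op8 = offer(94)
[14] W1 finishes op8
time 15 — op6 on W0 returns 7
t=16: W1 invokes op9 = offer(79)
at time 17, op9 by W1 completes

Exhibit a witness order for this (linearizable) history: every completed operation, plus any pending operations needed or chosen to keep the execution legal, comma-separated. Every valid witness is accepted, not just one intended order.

op1, op2, op3, op4, op5, op6, op7, op8, op9

1. op1 offer(44), leaving queue <44>
2. op2 poll() → 44, leaving queue <>
3. op3 offer(99), leaving queue <99>
4. op4 offer(7), leaving queue <99,7>
5. op5 poll() → 99, leaving queue <7>
6. op6 poll() → 7, leaving queue <>
7. op7 offer(76) (pending, included), leaving queue <76>
8. op8 offer(94), leaving queue <76,94>
9. op9 offer(79), leaving queue <76,94,79>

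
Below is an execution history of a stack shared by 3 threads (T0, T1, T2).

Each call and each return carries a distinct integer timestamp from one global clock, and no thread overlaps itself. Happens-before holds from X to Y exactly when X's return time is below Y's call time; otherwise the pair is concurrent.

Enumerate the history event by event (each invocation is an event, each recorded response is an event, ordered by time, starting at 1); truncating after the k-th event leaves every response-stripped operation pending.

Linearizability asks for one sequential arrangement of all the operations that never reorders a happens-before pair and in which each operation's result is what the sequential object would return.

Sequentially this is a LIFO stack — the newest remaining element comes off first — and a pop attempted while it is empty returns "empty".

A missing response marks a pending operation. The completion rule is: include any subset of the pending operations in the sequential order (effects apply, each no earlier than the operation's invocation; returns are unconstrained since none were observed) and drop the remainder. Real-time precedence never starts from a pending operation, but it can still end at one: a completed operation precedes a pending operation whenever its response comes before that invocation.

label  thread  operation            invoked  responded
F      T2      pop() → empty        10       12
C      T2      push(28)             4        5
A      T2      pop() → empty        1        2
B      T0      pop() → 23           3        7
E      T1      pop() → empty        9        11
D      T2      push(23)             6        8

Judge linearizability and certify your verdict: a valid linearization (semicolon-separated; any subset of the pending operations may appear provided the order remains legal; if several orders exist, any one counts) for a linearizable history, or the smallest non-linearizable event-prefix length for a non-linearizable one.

through event 11 a valid linearization exists; event 12 (F responding at time 12) ends that
6 completed operations, 6 real-time-consistent orders — every stack replay fails
for example A, B, C, D, E, F fails at step 2: B pop() → 23 is not legal there
for example A, B, C, D, F, E fails at step 2: B pop() → 23 is not legal there

not linearizable — minimal violating prefix: 12 events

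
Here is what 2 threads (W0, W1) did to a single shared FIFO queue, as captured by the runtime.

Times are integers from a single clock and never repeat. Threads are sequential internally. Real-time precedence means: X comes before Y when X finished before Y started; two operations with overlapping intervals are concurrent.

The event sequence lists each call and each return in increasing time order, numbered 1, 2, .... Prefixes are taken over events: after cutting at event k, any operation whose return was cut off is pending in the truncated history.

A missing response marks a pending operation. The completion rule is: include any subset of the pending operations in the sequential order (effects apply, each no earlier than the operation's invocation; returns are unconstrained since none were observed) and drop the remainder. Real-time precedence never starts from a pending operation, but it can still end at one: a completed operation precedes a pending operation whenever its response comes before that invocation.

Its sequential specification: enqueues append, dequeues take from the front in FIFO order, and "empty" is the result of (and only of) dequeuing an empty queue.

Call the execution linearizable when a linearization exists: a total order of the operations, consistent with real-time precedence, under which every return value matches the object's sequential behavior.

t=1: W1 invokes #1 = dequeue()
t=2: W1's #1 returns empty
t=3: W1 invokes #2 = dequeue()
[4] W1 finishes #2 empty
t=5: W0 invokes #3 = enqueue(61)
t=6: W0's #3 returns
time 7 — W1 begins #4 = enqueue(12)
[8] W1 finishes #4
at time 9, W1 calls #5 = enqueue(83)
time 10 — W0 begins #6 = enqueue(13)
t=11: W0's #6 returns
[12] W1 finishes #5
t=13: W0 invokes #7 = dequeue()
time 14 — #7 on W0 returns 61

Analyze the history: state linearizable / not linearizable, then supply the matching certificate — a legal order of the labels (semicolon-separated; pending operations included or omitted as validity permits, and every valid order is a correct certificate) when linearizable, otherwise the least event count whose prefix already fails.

step 1: #1 dequeue() → empty — queue <>
step 2: #2 dequeue() → empty — queue <>
step 3: #3 enqueue(61) — queue <61>
step 4: #4 enqueue(12) — queue <61,12>
step 5: #5 enqueue(83) — queue <61,12,83>
step 6: #6 enqueue(13) — queue <61,12,83,13>
step 7: #7 dequeue() → 61 — queue <12,83,13>

linearizable — witness: #1; #2; #3; #4; #5; #6; #7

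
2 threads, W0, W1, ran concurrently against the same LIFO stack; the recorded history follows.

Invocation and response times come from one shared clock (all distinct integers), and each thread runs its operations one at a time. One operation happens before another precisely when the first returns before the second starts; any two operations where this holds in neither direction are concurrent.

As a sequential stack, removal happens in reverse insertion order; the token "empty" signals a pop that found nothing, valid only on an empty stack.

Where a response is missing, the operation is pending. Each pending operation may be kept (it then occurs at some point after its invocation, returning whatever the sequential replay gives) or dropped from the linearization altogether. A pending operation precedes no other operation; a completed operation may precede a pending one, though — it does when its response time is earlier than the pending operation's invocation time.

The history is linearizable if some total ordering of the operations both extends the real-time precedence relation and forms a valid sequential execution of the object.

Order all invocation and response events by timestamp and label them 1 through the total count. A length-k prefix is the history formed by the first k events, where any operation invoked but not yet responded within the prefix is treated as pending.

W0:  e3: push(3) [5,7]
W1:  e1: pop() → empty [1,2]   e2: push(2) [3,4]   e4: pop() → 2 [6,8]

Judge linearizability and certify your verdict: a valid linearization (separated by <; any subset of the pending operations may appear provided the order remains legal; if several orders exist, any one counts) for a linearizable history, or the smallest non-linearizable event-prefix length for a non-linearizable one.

linearizable — witness: e1 < e2 < e4 < e3

after step 1 (e1 pop() → empty): stack <>
after step 2 (e2 push(2)): stack <2>
after step 3 (e4 pop() → 2): stack <>
after step 4 (e3 push(3)): stack <3>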